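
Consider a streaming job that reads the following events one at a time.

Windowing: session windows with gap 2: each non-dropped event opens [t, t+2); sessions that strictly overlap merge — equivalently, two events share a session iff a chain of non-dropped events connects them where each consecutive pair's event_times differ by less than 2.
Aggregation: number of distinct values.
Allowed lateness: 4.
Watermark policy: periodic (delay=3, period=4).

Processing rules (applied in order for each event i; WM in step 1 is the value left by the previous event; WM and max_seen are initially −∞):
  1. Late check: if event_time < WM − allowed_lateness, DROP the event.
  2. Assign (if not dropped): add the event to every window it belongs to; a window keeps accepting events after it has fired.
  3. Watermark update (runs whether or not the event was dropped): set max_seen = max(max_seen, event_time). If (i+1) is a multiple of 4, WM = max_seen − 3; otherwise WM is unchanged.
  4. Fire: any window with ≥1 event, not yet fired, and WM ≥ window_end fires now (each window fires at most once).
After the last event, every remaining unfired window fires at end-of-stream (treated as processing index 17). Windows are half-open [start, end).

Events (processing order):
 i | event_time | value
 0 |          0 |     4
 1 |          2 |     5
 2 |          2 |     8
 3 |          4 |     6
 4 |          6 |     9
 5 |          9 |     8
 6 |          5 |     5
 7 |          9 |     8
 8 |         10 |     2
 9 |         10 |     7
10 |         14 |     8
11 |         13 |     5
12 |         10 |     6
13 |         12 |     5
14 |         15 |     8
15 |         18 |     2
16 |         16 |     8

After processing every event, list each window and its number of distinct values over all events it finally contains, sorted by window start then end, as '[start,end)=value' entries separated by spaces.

[0,2)=1 [2,4)=2 [4,8)=3 [9,12)=4 [12,18)=2 [18,20)=1

i=0 t=0 v=4: → [0,2); WM=−∞
i=1 t=2 v=5: → [2,4); WM=−∞
i=2 t=2 v=8: → [2,4); WM=−∞
i=3 t=4 v=6: → [4,6); WM=1
i=4 t=6 v=9: → [6,8); WM=1
i=5 t=9 v=8: → [9,11); WM=1
i=6 t=5 v=5: → [4,8); WM=1
i=7 t=9 v=8: → [9,11); WM=6
i=8 t=10 v=2: → [9,12); WM=6
i=9 t=10 v=7: → [9,12); WM=6
i=10 t=14 v=8: → [14,16); WM=6
i=11 t=13 v=5: → [13,16); WM=11
i=12 t=10 v=6: → [9,12); WM=11
i=13 t=12 v=5: → [12,16); WM=11
i=14 t=15 v=8: → [12,17); WM=11
i=15 t=18 v=2: → [18,20); WM=15
i=16 t=16 v=8: → [12,18); WM=15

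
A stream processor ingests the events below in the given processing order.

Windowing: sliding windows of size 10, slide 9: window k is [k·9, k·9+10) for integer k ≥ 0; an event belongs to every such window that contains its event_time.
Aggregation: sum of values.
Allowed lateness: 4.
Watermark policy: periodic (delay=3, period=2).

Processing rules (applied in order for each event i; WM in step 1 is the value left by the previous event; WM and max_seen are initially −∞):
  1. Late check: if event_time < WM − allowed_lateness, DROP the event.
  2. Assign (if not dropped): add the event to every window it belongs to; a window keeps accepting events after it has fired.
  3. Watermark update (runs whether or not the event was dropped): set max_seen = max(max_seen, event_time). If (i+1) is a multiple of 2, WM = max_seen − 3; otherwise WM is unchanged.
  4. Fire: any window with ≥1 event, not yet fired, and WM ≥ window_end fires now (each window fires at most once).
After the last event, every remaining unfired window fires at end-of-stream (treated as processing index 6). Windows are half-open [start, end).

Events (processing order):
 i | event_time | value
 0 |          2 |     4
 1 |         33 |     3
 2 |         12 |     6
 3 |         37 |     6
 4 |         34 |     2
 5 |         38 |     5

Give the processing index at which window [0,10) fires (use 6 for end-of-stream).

1

i=0 t=2 v=4: → [0,10); WM=−∞
i=1 t=33 v=3: → [27,37); WM=30; [0,10) fires=4
i=2 t=12 v=6: DROP (t<30-4); WM=30
i=3 t=37 v=6: → [36,46); WM=34
i=4 t=34 v=2: → [27,37); WM=34
i=5 t=38 v=5: → [36,46); WM=35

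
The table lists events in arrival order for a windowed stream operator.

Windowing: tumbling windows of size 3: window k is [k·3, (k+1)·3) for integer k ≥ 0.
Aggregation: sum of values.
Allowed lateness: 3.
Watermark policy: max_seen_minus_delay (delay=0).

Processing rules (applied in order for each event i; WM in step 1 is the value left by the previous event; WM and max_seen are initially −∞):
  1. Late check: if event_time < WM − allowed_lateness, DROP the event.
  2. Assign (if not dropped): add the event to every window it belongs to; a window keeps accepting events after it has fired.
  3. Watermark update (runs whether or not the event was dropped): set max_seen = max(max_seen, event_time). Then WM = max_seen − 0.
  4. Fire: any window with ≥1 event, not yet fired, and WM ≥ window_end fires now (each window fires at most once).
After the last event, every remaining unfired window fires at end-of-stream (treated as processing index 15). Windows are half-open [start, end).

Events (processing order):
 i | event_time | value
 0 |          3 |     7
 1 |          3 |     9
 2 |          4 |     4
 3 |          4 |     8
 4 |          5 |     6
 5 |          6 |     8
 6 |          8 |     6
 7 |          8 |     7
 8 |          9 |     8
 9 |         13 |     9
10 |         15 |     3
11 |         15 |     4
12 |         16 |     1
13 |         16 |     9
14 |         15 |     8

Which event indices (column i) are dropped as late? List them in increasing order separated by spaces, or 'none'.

none

i=0 t=3 v=7: → [3,6); WM=3
i=1 t=3 v=9: → [3,6); WM=3
i=2 t=4 v=4: → [3,6); WM=4
i=3 t=4 v=8: → [3,6); WM=4
i=4 t=5 v=6: → [3,6); WM=5
i=5 t=6 v=8: → [6,9); WM=6; [3,6) fires=34
i=6 t=8 v=6: → [6,9); WM=8
i=7 t=8 v=7: → [6,9); WM=8
i=8 t=9 v=8: → [9,12); WM=9; [6,9) fires=21
i=9 t=13 v=9: → [12,15); WM=13; [9,12) fires=8
i=10 t=15 v=3: → [15,18); WM=15; [12,15) fires=9
i=11 t=15 v=4: → [15,18); WM=15
i=12 t=16 v=1: → [15,18); WM=16
i=13 t=16 v=9: → [15,18); WM=16
i=14 t=15 v=8: → [15,18); WM=16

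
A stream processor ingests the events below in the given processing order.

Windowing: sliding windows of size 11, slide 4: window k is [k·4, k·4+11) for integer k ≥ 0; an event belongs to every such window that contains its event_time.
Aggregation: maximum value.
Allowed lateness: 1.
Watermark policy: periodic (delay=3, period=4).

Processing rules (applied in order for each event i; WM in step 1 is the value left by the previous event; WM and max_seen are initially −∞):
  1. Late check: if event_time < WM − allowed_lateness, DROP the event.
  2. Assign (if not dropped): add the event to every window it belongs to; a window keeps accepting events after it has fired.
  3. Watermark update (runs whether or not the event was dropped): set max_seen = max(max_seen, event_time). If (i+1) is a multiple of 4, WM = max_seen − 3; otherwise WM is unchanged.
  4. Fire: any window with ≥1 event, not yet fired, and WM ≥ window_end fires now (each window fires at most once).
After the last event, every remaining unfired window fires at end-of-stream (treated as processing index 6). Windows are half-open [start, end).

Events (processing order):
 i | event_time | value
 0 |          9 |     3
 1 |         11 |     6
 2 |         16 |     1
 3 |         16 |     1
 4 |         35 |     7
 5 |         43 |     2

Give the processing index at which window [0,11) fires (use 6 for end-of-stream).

i=0 t=9 v=3: → [8,19),[4,15),[0,11); WM=−∞
i=1 t=11 v=6: → [8,19),[4,15); WM=−∞
i=2 t=16 v=1: → [16,27),[12,23),[8,19); WM=−∞
i=3 t=16 v=1: → [16,27),[12,23),[8,19); WM=13; [0,11) fires=3
i=4 t=35 v=7: → [32,43),[28,39); WM=13
i=5 t=43 v=2: → [40,51),[36,47); WM=13

3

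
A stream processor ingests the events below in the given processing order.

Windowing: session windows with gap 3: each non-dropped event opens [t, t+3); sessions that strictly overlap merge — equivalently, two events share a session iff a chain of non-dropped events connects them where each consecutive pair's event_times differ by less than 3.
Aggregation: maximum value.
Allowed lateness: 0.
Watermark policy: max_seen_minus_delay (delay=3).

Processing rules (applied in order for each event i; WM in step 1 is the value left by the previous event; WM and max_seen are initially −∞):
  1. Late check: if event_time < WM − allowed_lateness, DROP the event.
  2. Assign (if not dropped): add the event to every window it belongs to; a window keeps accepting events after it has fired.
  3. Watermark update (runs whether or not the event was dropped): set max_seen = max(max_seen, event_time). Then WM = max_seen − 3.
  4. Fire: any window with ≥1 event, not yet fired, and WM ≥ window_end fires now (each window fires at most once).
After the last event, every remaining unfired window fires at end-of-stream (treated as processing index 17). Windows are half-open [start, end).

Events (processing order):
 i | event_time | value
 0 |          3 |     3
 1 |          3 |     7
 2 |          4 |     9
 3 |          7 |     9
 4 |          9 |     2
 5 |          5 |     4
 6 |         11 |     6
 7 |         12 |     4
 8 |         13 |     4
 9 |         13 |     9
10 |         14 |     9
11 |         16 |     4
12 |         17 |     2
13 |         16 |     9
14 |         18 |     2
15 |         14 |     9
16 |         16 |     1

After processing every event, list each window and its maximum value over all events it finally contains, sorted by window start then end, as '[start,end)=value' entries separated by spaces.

i=0 t=3 v=3: → [3,6); WM=0
i=1 t=3 v=7: → [3,6); WM=0
i=2 t=4 v=9: → [3,7); WM=1
i=3 t=7 v=9: → [7,10); WM=4
i=4 t=9 v=2: → [7,12); WM=6
i=5 t=5 v=4: DROP (t<6-0); WM=6
i=6 t=11 v=6: → [7,14); WM=8
i=7 t=12 v=4: → [7,15); WM=9
i=8 t=13 v=4: → [7,16); WM=10
i=9 t=13 v=9: → [7,16); WM=10
i=10 t=14 v=9: → [7,17); WM=11
i=11 t=16 v=4: → [7,19); WM=13
i=12 t=17 v=2: → [7,20); WM=14
i=13 t=16 v=9: → [7,20); WM=14
i=14 t=18 v=2: → [7,21); WM=15
i=15 t=14 v=9: DROP (t<15-0); WM=15
i=16 t=16 v=1: → [7,21); WM=15

[3,7)=9 [7,21)=9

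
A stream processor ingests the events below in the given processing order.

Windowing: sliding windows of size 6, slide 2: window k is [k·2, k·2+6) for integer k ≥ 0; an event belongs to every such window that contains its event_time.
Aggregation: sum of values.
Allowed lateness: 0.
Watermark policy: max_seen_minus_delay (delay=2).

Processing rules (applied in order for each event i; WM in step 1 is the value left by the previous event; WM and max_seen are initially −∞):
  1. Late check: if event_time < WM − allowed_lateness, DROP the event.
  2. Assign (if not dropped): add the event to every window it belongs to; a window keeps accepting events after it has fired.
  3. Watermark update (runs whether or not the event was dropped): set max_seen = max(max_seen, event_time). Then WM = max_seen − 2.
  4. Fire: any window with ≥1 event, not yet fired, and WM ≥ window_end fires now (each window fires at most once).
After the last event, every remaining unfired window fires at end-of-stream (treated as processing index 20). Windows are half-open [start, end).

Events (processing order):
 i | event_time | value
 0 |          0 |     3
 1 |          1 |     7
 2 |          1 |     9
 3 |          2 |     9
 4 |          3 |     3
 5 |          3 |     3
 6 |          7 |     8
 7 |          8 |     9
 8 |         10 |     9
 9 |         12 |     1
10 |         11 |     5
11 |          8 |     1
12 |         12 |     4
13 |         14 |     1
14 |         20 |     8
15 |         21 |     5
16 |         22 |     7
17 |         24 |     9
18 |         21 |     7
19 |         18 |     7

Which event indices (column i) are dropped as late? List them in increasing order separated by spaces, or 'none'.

11 18 19

i=0 t=0 v=3: → [0,6); WM=-2
i=1 t=1 v=7: → [0,6); WM=-1
i=2 t=1 v=9: → [0,6); WM=-1
i=3 t=2 v=9: → [2,8),[0,6); WM=0
i=4 t=3 v=3: → [2,8),[0,6); WM=1
i=5 t=3 v=3: → [2,8),[0,6); WM=1
i=6 t=7 v=8: → [6,12),[4,10),[2,8); WM=5
i=7 t=8 v=9: → [8,14),[6,12),[4,10); WM=6; [0,6) fires=34
i=8 t=10 v=9: → [10,16),[8,14),[6,12); WM=8; [2,8) fires=23
i=9 t=12 v=1: → [12,18),[10,16),[8,14); WM=10; [4,10) fires=17
i=10 t=11 v=5: → [10,16),[8,14),[6,12); WM=10
i=11 t=8 v=1: DROP (t<10-0); WM=10
i=12 t=12 v=4: → [12,18),[10,16),[8,14); WM=10
i=13 t=14 v=1: → [14,20),[12,18),[10,16); WM=12; [6,12) fires=31
i=14 t=20 v=8: → [20,26),[18,24),[16,22); WM=18; [8,14) fires=28 [10,16) fires=20 [12,18) fires=6
i=15 t=21 v=5: → [20,26),[18,24),[16,22); WM=19
i=16 t=22 v=7: → [22,28),[20,26),[18,24); WM=20; [14,20) fires=1
i=17 t=24 v=9: → [24,30),[22,28),[20,26); WM=22; [16,22) fires=13
i=18 t=21 v=7: DROP (t<22-0); WM=22
i=19 t=18 v=7: DROP (t<22-0); WM=22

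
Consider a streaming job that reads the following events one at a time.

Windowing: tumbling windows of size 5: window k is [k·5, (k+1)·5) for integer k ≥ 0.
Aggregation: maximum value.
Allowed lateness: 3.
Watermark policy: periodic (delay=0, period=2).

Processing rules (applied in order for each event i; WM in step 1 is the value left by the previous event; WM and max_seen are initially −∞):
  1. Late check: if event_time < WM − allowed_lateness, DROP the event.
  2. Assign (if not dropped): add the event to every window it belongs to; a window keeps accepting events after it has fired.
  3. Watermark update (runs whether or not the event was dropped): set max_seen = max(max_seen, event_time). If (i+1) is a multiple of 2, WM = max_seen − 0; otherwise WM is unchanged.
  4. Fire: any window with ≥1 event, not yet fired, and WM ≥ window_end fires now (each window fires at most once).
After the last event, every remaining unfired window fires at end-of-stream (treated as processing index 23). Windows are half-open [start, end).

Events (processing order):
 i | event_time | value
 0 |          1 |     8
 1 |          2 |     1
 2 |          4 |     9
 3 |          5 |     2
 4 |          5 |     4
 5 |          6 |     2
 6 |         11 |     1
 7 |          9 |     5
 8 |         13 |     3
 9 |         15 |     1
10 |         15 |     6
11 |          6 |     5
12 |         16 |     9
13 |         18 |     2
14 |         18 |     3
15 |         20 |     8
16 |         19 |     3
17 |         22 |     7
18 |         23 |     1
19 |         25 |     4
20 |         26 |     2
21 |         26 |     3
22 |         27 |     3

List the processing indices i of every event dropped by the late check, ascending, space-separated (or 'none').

i=0 t=1 v=8: → [0,5); WM=−∞
i=1 t=2 v=1: → [0,5); WM=2
i=2 t=4 v=9: → [0,5); WM=2
i=3 t=5 v=2: → [5,10); WM=5; [0,5) fires=9
i=4 t=5 v=4: → [5,10); WM=5
i=5 t=6 v=2: → [5,10); WM=6
i=6 t=11 v=1: → [10,15); WM=6
i=7 t=9 v=5: → [5,10); WM=11; [5,10) fires=5
i=8 t=13 v=3: → [10,15); WM=11
i=9 t=15 v=1: → [15,20); WM=15; [10,15) fires=3
i=10 t=15 v=6: → [15,20); WM=15
i=11 t=6 v=5: DROP (t<15-3); WM=15
i=12 t=16 v=9: → [15,20); WM=15
i=13 t=18 v=2: → [15,20); WM=18
i=14 t=18 v=3: → [15,20); WM=18
i=15 t=20 v=8: → [20,25); WM=20; [15,20) fires=9
i=16 t=19 v=3: → [15,20); WM=20
i=17 t=22 v=7: → [20,25); WM=22
i=18 t=23 v=1: → [20,25); WM=22
i=19 t=25 v=4: → [25,30); WM=25; [20,25) fires=8
i=20 t=26 v=2: → [25,30); WM=25
i=21 t=26 v=3: → [25,30); WM=26
i=22 t=27 v=3: → [25,30); WM=26

11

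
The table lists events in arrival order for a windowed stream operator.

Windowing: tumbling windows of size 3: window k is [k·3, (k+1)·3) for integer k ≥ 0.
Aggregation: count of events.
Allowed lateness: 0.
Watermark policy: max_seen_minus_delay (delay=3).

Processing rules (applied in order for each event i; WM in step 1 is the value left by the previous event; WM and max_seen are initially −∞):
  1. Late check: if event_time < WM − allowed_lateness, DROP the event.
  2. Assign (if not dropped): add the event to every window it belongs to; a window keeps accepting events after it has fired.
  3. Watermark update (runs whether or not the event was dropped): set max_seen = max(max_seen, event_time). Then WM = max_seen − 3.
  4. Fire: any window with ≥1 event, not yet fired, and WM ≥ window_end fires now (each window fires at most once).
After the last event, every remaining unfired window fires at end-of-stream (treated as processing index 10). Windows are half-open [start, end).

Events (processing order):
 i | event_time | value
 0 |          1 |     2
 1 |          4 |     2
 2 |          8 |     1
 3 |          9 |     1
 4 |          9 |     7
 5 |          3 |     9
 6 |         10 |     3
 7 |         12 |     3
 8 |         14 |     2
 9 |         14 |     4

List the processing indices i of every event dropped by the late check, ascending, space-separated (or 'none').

i=0 t=1 v=2: → [0,3); WM=-2
i=1 t=4 v=2: → [3,6); WM=1
i=2 t=8 v=1: → [6,9); WM=5; [0,3) fires=1
i=3 t=9 v=1: → [9,12); WM=6; [3,6) fires=1
i=4 t=9 v=7: → [9,12); WM=6
i=5 t=3 v=9: DROP (t<6-0); WM=6
i=6 t=10 v=3: → [9,12); WM=7
i=7 t=12 v=3: → [12,15); WM=9; [6,9) fires=1
i=8 t=14 v=2: → [12,15); WM=11
i=9 t=14 v=4: → [12,15); WM=11

5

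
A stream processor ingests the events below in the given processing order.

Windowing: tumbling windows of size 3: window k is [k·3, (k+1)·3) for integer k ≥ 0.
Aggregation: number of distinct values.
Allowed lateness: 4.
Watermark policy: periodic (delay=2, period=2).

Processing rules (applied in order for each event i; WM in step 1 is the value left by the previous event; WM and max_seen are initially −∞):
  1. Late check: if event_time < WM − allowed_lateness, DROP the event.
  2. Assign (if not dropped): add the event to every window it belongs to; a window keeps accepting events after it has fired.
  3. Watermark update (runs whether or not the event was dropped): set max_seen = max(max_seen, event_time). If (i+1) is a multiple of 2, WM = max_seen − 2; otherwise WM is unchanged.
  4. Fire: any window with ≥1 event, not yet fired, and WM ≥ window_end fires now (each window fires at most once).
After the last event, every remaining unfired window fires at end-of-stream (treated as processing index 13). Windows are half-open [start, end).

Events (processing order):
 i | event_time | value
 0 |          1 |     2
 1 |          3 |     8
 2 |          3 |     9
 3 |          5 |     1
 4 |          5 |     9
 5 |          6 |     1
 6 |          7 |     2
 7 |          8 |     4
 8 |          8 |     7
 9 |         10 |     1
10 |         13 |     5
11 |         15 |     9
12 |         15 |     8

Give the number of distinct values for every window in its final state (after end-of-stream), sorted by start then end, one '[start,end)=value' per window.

[0,3)=1 [3,6)=3 [6,9)=4 [9,12)=1 [12,15)=1 [15,18)=2

i=0 t=1 v=2: → [0,3); WM=−∞
i=1 t=3 v=8: → [3,6); WM=1
i=2 t=3 v=9: → [3,6); WM=1
i=3 t=5 v=1: → [3,6); WM=3; [0,3) fires=1
i=4 t=5 v=9: → [3,6); WM=3
i=5 t=6 v=1: → [6,9); WM=4
i=6 t=7 v=2: → [6,9); WM=4
i=7 t=8 v=4: → [6,9); WM=6; [3,6) fires=3
i=8 t=8 v=7: → [6,9); WM=6
i=9 t=10 v=1: → [9,12); WM=8
i=10 t=13 v=5: → [12,15); WM=8
i=11 t=15 v=9: → [15,18); WM=13; [6,9) fires=4 [9,12) fires=1
i=12 t=15 v=8: → [15,18); WM=13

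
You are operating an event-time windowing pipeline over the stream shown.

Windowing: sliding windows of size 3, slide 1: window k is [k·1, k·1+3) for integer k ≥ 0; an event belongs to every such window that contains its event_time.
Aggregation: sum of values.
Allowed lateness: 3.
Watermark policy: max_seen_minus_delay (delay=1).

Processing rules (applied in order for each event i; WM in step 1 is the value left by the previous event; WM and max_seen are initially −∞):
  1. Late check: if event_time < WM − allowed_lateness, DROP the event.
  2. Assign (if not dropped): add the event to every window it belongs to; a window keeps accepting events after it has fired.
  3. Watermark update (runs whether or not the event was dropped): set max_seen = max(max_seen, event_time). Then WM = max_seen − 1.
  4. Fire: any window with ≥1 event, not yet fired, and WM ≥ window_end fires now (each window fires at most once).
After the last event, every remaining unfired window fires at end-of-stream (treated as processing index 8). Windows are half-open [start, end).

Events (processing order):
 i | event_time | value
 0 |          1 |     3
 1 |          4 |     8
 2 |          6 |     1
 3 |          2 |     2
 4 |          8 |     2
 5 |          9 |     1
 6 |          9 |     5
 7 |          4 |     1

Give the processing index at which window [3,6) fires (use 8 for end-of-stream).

4

i=0 t=1 v=3: → [1,4),[0,3); WM=0
i=1 t=4 v=8: → [4,7),[3,6),[2,5); WM=3; [0,3) fires=3
i=2 t=6 v=1: → [6,9),[5,8),[4,7); WM=5; [1,4) fires=3 [2,5) fires=8
i=3 t=2 v=2: → [2,5),[1,4),[0,3); WM=5
i=4 t=8 v=2: → [8,11),[7,10),[6,9); WM=7; [3,6) fires=8 [4,7) fires=9
i=5 t=9 v=1: → [9,12),[8,11),[7,10); WM=8; [5,8) fires=1
i=6 t=9 v=5: → [9,12),[8,11),[7,10); WM=8
i=7 t=4 v=1: DROP (t<8-3); WM=8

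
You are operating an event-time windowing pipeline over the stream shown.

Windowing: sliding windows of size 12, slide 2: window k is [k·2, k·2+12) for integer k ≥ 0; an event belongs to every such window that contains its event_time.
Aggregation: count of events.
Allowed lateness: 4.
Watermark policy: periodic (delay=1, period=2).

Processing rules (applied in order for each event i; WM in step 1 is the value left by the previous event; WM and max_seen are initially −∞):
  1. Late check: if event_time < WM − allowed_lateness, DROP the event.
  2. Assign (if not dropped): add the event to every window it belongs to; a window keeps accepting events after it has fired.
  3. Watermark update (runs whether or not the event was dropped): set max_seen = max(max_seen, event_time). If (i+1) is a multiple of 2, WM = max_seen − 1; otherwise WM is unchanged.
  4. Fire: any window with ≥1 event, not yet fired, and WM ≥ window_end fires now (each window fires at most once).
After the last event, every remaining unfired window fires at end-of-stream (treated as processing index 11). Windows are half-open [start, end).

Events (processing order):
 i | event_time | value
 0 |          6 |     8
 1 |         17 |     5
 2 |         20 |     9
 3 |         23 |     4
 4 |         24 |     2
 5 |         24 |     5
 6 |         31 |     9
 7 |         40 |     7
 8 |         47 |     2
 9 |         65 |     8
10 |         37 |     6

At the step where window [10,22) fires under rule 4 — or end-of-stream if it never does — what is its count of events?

i=0 t=6 v=8: → [6,18),[4,16),[2,14),[0,12); WM=−∞
i=1 t=17 v=5: → [16,28),[14,26),[12,24),[10,22),[8,20),[6,18); WM=16; [0,12) fires=1 [2,14) fires=1 [4,16) fires=1
i=2 t=20 v=9: → [20,32),[18,30),[16,28),[14,26),[12,24),[10,22); WM=16
i=3 t=23 v=4: → [22,34),[20,32),[18,30),[16,28),[14,26),[12,24); WM=22; [6,18) fires=2 [8,20) fires=1 [10,22) fires=2
i=4 t=24 v=2: → [24,36),[22,34),[20,32),[18,30),[16,28),[14,26); WM=22
i=5 t=24 v=5: → [24,36),[22,34),[20,32),[18,30),[16,28),[14,26); WM=23
i=6 t=31 v=9: → [30,42),[28,40),[26,38),[24,36),[22,34),[20,32); WM=23
i=7 t=40 v=7: → [40,52),[38,50),[36,48),[34,46),[32,44),[30,42); WM=39; [12,24) fires=3 [14,26) fires=5 [16,28) fires=5 [18,30) fires=4 [20,32) fires=5 [22,34) fires=4 [24,36) fires=3 [26,38) fires=1
i=8 t=47 v=2: → [46,58),[44,56),[42,54),[40,52),[38,50),[36,48); WM=39
i=9 t=65 v=8: → [64,76),[62,74),[60,72),[58,70),[56,68),[54,66); WM=64; [28,40) fires=1 [30,42) fires=2 [32,44) fires=1 [34,46) fires=1 [36,48) fires=2 [38,50) fires=2 [40,52) fires=2 [42,54) fires=1 [44,56) fires=1 [46,58) fires=1
i=10 t=37 v=6: DROP (t<64-4); WM=64

2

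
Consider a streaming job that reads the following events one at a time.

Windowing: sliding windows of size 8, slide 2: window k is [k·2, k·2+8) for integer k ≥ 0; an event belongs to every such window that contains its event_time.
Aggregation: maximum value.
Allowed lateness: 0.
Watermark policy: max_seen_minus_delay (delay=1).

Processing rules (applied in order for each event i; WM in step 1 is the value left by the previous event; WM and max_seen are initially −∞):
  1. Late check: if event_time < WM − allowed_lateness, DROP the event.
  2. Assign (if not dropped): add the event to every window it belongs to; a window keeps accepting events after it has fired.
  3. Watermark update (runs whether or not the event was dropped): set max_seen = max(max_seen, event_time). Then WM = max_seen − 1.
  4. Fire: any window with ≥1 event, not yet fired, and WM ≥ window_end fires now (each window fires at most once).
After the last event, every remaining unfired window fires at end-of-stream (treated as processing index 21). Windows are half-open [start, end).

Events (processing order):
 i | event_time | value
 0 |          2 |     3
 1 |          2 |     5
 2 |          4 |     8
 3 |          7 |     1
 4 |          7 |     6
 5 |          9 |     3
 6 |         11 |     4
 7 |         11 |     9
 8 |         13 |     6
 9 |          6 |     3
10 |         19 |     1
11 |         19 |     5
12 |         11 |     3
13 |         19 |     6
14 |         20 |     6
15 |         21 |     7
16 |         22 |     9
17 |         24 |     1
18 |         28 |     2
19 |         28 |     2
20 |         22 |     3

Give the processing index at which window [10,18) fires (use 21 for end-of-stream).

10

i=0 t=2 v=3: → [2,10),[0,8); WM=1
i=1 t=2 v=5: → [2,10),[0,8); WM=1
i=2 t=4 v=8: → [4,12),[2,10),[0,8); WM=3
i=3 t=7 v=1: → [6,14),[4,12),[2,10),[0,8); WM=6
i=4 t=7 v=6: → [6,14),[4,12),[2,10),[0,8); WM=6
i=5 t=9 v=3: → [8,16),[6,14),[4,12),[2,10); WM=8; [0,8) fires=8
i=6 t=11 v=4: → [10,18),[8,16),[6,14),[4,12); WM=10; [2,10) fires=8
i=7 t=11 v=9: → [10,18),[8,16),[6,14),[4,12); WM=10
i=8 t=13 v=6: → [12,20),[10,18),[8,16),[6,14); WM=12; [4,12) fires=9
i=9 t=6 v=3: DROP (t<12-0); WM=12
i=10 t=19 v=1: → [18,26),[16,24),[14,22),[12,20); WM=18; [6,14) fires=9 [8,16) fires=9 [10,18) fires=9
i=11 t=19 v=5: → [18,26),[16,24),[14,22),[12,20); WM=18
i=12 t=11 v=3: DROP (t<18-0); WM=18
i=13 t=19 v=6: → [18,26),[16,24),[14,22),[12,20); WM=18
i=14 t=20 v=6: → [20,28),[18,26),[16,24),[14,22); WM=19
i=15 t=21 v=7: → [20,28),[18,26),[16,24),[14,22); WM=20; [12,20) fires=6
i=16 t=22 v=9: → [22,30),[20,28),[18,26),[16,24); WM=21
i=17 t=24 v=1: → [24,32),[22,30),[20,28),[18,26); WM=23; [14,22) fires=7
i=18 t=28 v=2: → [28,36),[26,34),[24,32),[22,30); WM=27; [16,24) fires=9 [18,26) fires=9
i=19 t=28 v=2: → [28,36),[26,34),[24,32),[22,30); WM=27
i=20 t=22 v=3: DROP (t<27-0); WM=27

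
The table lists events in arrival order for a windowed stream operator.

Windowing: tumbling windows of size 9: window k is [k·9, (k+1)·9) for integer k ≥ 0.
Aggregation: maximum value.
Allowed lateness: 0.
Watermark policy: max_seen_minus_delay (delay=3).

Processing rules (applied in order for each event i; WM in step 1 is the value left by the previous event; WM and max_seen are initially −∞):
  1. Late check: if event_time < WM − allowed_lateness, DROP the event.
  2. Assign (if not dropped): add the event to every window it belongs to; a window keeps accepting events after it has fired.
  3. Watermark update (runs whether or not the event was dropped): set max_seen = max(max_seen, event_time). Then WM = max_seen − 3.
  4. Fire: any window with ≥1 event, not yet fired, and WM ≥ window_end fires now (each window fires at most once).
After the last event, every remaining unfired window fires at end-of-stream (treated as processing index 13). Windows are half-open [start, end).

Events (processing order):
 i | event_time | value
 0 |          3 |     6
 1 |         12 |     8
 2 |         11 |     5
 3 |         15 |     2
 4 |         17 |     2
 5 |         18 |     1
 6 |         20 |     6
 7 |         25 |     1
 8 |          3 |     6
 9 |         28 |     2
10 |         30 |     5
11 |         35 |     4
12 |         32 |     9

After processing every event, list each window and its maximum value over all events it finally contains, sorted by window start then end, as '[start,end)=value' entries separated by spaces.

i=0 t=3 v=6: → [0,9); WM=0
i=1 t=12 v=8: → [9,18); WM=9; [0,9) fires=6
i=2 t=11 v=5: → [9,18); WM=9
i=3 t=15 v=2: → [9,18); WM=12
i=4 t=17 v=2: → [9,18); WM=14
i=5 t=18 v=1: → [18,27); WM=15
i=6 t=20 v=6: → [18,27); WM=17
i=7 t=25 v=1: → [18,27); WM=22; [9,18) fires=8
i=8 t=3 v=6: DROP (t<22-0); WM=22
i=9 t=28 v=2: → [27,36); WM=25
i=10 t=30 v=5: → [27,36); WM=27; [18,27) fires=6
i=11 t=35 v=4: → [27,36); WM=32
i=12 t=32 v=9: → [27,36); WM=32

[0,9)=6 [9,18)=8 [18,27)=6 [27,36)=9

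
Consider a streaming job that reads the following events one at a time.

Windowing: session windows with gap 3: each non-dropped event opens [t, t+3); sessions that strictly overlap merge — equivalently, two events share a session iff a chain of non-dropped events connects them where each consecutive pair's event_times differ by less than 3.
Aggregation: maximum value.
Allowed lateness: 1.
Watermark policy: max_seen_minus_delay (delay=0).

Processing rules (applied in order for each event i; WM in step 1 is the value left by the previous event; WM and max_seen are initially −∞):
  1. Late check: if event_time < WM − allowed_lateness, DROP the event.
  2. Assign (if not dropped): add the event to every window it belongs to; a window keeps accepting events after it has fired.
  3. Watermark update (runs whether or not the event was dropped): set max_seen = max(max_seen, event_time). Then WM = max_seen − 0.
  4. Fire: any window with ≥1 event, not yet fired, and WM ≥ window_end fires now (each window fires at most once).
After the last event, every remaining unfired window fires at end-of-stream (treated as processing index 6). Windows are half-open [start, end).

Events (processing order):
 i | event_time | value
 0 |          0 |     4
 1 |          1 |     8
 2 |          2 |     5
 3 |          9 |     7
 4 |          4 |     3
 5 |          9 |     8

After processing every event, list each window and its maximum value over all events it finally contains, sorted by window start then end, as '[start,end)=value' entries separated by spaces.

i=0 t=0 v=4: → [0,3); WM=0
i=1 t=1 v=8: → [0,4); WM=1
i=2 t=2 v=5: → [0,5); WM=2
i=3 t=9 v=7: → [9,12); WM=9
i=4 t=4 v=3: DROP (t<9-1); WM=9
i=5 t=9 v=8: → [9,12); WM=9

[0,5)=8 [9,12)=8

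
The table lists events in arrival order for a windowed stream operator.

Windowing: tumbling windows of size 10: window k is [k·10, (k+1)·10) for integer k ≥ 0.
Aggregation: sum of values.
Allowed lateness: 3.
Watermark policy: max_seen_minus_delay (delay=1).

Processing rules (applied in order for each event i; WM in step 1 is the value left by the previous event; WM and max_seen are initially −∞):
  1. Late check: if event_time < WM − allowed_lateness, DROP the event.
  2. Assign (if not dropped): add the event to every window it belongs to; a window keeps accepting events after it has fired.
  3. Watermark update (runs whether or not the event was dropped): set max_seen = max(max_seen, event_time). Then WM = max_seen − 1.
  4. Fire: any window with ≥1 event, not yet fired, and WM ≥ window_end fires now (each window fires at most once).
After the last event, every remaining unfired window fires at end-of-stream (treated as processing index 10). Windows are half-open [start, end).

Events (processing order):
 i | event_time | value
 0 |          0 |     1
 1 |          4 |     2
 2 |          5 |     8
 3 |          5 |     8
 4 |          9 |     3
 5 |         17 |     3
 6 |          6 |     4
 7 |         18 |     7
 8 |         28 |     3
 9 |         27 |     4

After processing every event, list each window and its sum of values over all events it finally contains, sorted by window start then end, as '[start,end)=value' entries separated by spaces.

[0,10)=22 [10,20)=10 [20,30)=7

i=0 t=0 v=1: → [0,10); WM=-1
i=1 t=4 v=2: → [0,10); WM=3
i=2 t=5 v=8: → [0,10); WM=4
i=3 t=5 v=8: → [0,10); WM=4
i=4 t=9 v=3: → [0,10); WM=8
i=5 t=17 v=3: → [10,20); WM=16; [0,10) fires=22
i=6 t=6 v=4: DROP (t<16-3); WM=16
i=7 t=18 v=7: → [10,20); WM=17
i=8 t=28 v=3: → [20,30); WM=27; [10,20) fires=10
i=9 t=27 v=4: → [20,30); WM=27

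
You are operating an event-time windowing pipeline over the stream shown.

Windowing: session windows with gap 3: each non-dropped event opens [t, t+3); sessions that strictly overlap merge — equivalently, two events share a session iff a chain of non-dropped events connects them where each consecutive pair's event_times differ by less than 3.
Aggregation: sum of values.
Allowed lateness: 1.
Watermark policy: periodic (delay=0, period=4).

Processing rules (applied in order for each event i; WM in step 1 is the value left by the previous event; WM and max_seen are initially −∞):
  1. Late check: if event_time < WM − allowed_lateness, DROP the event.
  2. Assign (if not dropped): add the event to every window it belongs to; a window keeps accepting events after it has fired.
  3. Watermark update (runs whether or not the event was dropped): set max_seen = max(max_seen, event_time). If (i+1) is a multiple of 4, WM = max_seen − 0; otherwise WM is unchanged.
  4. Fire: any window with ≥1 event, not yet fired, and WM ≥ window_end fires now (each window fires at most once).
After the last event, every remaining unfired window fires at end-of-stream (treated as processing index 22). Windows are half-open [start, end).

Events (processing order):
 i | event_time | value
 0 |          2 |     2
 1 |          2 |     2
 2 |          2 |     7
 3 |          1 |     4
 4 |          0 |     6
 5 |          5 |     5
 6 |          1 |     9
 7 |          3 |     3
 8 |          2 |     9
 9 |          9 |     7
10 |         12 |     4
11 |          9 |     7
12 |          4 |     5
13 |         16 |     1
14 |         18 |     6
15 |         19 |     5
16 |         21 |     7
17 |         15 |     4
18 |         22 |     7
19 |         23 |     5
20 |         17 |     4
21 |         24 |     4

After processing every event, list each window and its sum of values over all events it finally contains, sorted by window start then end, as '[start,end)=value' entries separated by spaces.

[1,8)=32 [9,12)=14 [12,15)=4 [16,27)=35

i=0 t=2 v=2: → [2,5); WM=−∞
i=1 t=2 v=2: → [2,5); WM=−∞
i=2 t=2 v=7: → [2,5); WM=−∞
i=3 t=1 v=4: → [1,5); WM=2
i=4 t=0 v=6: DROP (t<2-1); WM=2
i=5 t=5 v=5: → [5,8); WM=2
i=6 t=1 v=9: → [1,5); WM=2
i=7 t=3 v=3: → [1,8); WM=5
i=8 t=2 v=9: DROP (t<5-1); WM=5
i=9 t=9 v=7: → [9,12); WM=5
i=10 t=12 v=4: → [12,15); WM=5
i=11 t=9 v=7: → [9,12); WM=12
i=12 t=4 v=5: DROP (t<12-1); WM=12
i=13 t=16 v=1: → [16,19); WM=12
i=14 t=18 v=6: → [16,21); WM=12
i=15 t=19 v=5: → [16,22); WM=19
i=16 t=21 v=7: → [16,24); WM=19
i=17 t=15 v=4: DROP (t<19-1); WM=19
i=18 t=22 v=7: → [16,25); WM=19
i=19 t=23 v=5: → [16,26); WM=23
i=20 t=17 v=4: DROP (t<23-1); WM=23
i=21 t=24 v=4: → [16,27); WM=23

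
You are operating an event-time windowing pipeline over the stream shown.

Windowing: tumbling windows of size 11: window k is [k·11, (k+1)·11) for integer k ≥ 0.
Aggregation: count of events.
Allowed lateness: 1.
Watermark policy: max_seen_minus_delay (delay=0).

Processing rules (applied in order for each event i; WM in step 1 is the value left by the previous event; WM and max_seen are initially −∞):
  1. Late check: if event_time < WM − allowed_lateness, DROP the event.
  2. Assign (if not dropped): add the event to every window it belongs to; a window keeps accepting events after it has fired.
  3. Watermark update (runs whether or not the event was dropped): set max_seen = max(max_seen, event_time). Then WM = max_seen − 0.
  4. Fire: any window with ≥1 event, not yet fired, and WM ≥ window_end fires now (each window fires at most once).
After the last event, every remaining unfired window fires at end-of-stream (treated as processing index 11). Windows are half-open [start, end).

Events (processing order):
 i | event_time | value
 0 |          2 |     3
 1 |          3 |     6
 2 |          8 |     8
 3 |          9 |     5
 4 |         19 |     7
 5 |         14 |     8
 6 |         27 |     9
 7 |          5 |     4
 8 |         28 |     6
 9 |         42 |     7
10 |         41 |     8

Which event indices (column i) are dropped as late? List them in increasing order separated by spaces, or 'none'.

i=0 t=2 v=3: → [0,11); WM=2
i=1 t=3 v=6: → [0,11); WM=3
i=2 t=8 v=8: → [0,11); WM=8
i=3 t=9 v=5: → [0,11); WM=9
i=4 t=19 v=7: → [11,22); WM=19; [0,11) fires=4
i=5 t=14 v=8: DROP (t<19-1); WM=19
i=6 t=27 v=9: → [22,33); WM=27; [11,22) fires=1
i=7 t=5 v=4: DROP (t<27-1); WM=27
i=8 t=28 v=6: → [22,33); WM=28
i=9 t=42 v=7: → [33,44); WM=42; [22,33) fires=2
i=10 t=41 v=8: → [33,44); WM=42

5 7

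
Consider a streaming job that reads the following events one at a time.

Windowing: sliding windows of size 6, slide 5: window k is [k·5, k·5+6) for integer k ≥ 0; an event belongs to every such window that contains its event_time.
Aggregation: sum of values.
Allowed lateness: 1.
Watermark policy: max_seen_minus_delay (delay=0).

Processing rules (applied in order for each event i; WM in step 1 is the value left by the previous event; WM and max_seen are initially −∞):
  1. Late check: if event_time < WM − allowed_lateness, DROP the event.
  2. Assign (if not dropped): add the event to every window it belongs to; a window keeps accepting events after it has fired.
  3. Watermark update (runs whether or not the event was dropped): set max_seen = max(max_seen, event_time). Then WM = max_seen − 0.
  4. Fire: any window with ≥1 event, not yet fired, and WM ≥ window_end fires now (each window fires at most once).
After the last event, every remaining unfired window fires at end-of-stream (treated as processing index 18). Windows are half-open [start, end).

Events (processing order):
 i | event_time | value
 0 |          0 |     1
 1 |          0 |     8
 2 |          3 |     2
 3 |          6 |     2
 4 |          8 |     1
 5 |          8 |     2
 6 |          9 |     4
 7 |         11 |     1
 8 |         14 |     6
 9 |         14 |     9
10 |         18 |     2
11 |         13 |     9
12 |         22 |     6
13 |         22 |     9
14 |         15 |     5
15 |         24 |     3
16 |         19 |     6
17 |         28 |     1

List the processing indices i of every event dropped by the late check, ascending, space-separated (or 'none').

i=0 t=0 v=1: → [0,6); WM=0
i=1 t=0 v=8: → [0,6); WM=0
i=2 t=3 v=2: → [0,6); WM=3
i=3 t=6 v=2: → [5,11); WM=6; [0,6) fires=11
i=4 t=8 v=1: → [5,11); WM=8
i=5 t=8 v=2: → [5,11); WM=8
i=6 t=9 v=4: → [5,11); WM=9
i=7 t=11 v=1: → [10,16); WM=11; [5,11) fires=9
i=8 t=14 v=6: → [10,16); WM=14
i=9 t=14 v=9: → [10,16); WM=14
i=10 t=18 v=2: → [15,21); WM=18; [10,16) fires=16
i=11 t=13 v=9: DROP (t<18-1); WM=18
i=12 t=22 v=6: → [20,26); WM=22; [15,21) fires=2
i=13 t=22 v=9: → [20,26); WM=22
i=14 t=15 v=5: DROP (t<22-1); WM=22
i=15 t=24 v=3: → [20,26); WM=24
i=16 t=19 v=6: DROP (t<24-1); WM=24
i=17 t=28 v=1: → [25,31); WM=28; [20,26) fires=18

11 14 16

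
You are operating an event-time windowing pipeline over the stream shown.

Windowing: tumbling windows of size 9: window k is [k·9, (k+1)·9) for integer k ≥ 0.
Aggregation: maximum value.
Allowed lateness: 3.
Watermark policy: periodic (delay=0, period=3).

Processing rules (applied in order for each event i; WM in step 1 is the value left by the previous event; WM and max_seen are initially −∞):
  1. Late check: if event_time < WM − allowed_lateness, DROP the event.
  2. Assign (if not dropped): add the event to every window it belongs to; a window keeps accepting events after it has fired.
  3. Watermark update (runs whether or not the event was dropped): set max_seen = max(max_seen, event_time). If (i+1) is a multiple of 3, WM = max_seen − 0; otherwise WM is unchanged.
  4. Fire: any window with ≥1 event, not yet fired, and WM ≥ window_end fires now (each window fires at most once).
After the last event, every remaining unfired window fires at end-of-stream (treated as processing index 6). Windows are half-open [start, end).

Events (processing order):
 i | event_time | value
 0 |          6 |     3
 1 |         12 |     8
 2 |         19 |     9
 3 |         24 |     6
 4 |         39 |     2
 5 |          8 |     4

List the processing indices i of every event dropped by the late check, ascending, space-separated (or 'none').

5

i=0 t=6 v=3: → [0,9); WM=−∞
i=1 t=12 v=8: → [9,18); WM=−∞
i=2 t=19 v=9: → [18,27); WM=19; [0,9) fires=3 [9,18) fires=8
i=3 t=24 v=6: → [18,27); WM=19
i=4 t=39 v=2: → [36,45); WM=19
i=5 t=8 v=4: DROP (t<19-3); WM=39; [18,27) fires=9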